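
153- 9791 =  - 9638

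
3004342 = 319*9418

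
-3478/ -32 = 108 + 11/16 =108.69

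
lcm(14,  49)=98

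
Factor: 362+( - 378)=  - 2^4=- 16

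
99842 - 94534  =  5308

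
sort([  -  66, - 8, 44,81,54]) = [ - 66 , - 8, 44, 54,81] 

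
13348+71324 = 84672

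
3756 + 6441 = 10197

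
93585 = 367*255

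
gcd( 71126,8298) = 2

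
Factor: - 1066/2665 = - 2/5 = - 2^1*5^( - 1 )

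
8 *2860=22880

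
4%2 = 0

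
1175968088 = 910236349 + 265731739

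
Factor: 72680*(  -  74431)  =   - 2^3*5^1*7^4*23^1*31^1* 79^1 =-  5409645080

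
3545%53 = 47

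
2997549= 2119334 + 878215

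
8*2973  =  23784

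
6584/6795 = 6584/6795 = 0.97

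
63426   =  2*31713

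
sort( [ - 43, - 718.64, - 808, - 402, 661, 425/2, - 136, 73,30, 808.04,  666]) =[  -  808,- 718.64,-402,-136 , - 43, 30, 73,425/2, 661,666, 808.04]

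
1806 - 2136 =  - 330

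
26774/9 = 26774/9 = 2974.89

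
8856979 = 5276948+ 3580031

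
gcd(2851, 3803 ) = 1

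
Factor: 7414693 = 11^1*13^1*19^1*2729^1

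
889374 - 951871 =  - 62497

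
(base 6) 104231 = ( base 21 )JGG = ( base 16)221b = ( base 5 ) 234411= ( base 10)8731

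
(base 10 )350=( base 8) 536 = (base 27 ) cq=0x15e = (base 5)2400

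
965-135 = 830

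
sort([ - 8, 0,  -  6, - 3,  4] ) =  [ - 8 ,-6, - 3, 0,4] 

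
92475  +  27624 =120099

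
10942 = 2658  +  8284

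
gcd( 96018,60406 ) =2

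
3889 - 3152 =737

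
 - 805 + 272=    - 533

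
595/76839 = 85/10977 = 0.01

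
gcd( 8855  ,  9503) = 1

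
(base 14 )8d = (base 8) 175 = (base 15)85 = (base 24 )55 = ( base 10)125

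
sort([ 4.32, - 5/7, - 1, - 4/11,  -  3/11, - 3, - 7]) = [  -  7, - 3, - 1, - 5/7, - 4/11, - 3/11, 4.32] 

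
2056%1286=770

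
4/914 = 2/457  =  0.00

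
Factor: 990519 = 3^1*41^1*8053^1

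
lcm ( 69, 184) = 552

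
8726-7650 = 1076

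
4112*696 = 2861952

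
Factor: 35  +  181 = 2^3* 3^3 =216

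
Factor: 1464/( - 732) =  - 2 = - 2^1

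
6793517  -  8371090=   -  1577573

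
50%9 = 5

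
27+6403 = 6430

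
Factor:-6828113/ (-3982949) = 47^1 * 67^(-1)*131^1*1109^1*59447^( -1 ) 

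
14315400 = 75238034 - 60922634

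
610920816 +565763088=1176683904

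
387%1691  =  387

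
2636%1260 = 116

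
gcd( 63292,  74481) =1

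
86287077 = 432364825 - 346077748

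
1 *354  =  354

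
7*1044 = 7308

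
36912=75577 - 38665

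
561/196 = 2 + 169/196 = 2.86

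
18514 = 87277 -68763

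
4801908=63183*76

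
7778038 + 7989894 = 15767932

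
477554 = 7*68222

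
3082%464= 298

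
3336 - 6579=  - 3243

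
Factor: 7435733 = 7435733^1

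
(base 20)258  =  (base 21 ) 215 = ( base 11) 756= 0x38C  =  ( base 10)908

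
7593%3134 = 1325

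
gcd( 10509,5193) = 3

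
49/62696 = 49/62696  =  0.00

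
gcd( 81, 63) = 9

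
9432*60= 565920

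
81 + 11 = 92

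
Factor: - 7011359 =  - 29^1*241771^1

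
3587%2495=1092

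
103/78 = 103/78= 1.32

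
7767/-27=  - 288 + 1/3 = -287.67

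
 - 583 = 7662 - 8245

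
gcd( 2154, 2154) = 2154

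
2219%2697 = 2219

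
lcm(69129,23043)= 69129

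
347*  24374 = 8457778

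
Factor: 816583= 193^1*4231^1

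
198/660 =3/10 =0.30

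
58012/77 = 753+31/77 =753.40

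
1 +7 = 8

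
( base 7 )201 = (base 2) 1100011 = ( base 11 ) 90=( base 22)4b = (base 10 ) 99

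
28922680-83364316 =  - 54441636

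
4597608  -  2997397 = 1600211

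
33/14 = 33/14 = 2.36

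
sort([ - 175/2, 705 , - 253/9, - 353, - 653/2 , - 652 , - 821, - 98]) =[ - 821,- 652, - 353,  -  653/2, - 98 , - 175/2,-253/9,705 ] 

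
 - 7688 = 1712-9400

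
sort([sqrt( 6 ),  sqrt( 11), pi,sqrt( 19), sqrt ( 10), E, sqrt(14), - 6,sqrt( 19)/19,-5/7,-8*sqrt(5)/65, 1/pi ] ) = [ - 6, -5/7, -8*sqrt( 5) /65, sqrt( 19)/19, 1/pi , sqrt( 6 ),E,  pi,  sqrt (10 ), sqrt( 11),sqrt( 14 ), sqrt(19 )] 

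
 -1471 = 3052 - 4523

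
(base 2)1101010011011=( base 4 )1222123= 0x1A9B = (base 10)6811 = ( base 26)a1p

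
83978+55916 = 139894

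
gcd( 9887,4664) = 1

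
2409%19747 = 2409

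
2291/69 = 2291/69 = 33.20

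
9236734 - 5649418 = 3587316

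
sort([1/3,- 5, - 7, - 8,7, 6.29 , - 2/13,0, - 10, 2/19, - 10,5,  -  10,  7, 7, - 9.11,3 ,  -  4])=[  -  10,  -  10, - 10,  -  9.11,  -  8 ,-7, - 5, - 4, - 2/13,0,2/19 , 1/3, 3,5, 6.29, 7,7,7 ] 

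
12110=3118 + 8992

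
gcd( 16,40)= 8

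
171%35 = 31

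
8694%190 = 144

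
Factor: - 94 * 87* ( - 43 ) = 2^1 * 3^1*29^1 * 43^1  *47^1 = 351654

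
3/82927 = 3/82927 = 0.00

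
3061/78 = 3061/78 = 39.24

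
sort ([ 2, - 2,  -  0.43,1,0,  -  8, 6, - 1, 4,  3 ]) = [ - 8, - 2, - 1,  -  0.43, 0,1, 2,3,4, 6] 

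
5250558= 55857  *94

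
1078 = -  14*( -77 )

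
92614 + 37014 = 129628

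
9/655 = 9/655= 0.01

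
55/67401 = 55/67401 = 0.00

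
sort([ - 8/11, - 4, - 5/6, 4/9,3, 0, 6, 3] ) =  [ - 4, - 5/6, -8/11, 0,4/9,3, 3, 6]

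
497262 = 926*537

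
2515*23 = 57845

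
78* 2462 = 192036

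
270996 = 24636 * 11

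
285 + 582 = 867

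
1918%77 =70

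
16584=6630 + 9954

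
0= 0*5418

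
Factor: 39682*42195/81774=3^( - 1)*5^1*7^( - 1 )*11^( - 1 ) * 29^1*59^( - 1)*97^1*19841^1 = 279063665/13629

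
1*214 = 214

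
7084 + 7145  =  14229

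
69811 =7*9973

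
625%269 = 87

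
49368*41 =2024088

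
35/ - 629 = - 1 + 594/629 = - 0.06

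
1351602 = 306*4417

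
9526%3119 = 169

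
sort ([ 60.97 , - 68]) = [- 68, 60.97 ] 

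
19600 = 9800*2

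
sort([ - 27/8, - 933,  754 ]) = [  -  933, - 27/8,754 ]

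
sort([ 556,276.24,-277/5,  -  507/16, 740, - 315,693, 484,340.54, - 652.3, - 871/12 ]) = [ - 652.3,  -  315, - 871/12, - 277/5, - 507/16, 276.24, 340.54,484,556,  693,740 ] 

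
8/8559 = 8/8559=   0.00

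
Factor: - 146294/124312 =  - 2^( - 2)*41^( - 1 ) * 193^1 = - 193/164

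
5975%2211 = 1553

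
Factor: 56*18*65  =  2^4*3^2*5^1 * 7^1*13^1 =65520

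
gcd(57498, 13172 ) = 74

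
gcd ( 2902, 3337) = 1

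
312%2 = 0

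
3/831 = 1/277 = 0.00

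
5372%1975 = 1422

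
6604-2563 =4041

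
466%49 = 25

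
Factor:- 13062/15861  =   - 14/17 = -2^1*7^1*17^( - 1)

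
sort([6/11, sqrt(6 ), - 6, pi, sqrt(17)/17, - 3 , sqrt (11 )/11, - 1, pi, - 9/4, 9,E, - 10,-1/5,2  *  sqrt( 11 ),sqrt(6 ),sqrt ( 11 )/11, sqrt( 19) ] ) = [-10, - 6, - 3, - 9/4, - 1, - 1/5  ,  sqrt(17 )/17,sqrt(11 ) /11,  sqrt(11) /11,6/11, sqrt (6),sqrt( 6),E,pi,pi, sqrt( 19),2*sqrt(11),9]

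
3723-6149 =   -  2426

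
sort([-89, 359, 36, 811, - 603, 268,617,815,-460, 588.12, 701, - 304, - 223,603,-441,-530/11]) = [-603,-460,  -  441,-304,  -  223, - 89,-530/11  ,  36,268,359, 588.12,603,617, 701, 811,815]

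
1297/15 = 1297/15=86.47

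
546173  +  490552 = 1036725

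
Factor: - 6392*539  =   - 3445288 = - 2^3*7^2*11^1 * 17^1 * 47^1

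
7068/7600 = 93/100 =0.93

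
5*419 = 2095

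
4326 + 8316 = 12642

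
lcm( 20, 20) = 20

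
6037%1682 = 991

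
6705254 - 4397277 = 2307977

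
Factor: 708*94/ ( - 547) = -66552/547 = - 2^3*3^1*47^1*59^1*547^(  -  1) 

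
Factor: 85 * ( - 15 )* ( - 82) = 2^1*3^1*5^2*17^1*41^1 = 104550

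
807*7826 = 6315582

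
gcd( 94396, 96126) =2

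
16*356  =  5696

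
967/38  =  25 + 17/38= 25.45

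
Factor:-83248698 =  - 2^1*3^1*13^1*97^1 * 11003^1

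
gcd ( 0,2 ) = 2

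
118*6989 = 824702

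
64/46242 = 32/23121 = 0.00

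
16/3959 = 16/3959 = 0.00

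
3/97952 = 3/97952 = 0.00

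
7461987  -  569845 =6892142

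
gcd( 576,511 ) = 1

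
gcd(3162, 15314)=62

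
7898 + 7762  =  15660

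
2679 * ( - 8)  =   - 21432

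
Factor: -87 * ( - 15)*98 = 127890 = 2^1*3^2*5^1*7^2*29^1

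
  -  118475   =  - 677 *175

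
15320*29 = 444280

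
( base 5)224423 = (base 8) 17661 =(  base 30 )90D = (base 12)4841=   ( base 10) 8113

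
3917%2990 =927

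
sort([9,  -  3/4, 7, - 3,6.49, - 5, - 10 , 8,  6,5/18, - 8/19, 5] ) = [ - 10, - 5, - 3, - 3/4, - 8/19,5/18, 5, 6, 6.49,7,8,  9]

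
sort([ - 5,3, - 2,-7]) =[-7, - 5,-2, 3]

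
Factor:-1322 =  - 2^1 * 661^1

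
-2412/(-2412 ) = 1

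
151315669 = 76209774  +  75105895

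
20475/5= 4095 = 4095.00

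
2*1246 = 2492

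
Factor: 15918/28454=7959/14227=3^1*7^1*41^( - 1 )*347^(-1) * 379^1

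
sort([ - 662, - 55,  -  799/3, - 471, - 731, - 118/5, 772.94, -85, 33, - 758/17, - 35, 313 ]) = [ - 731, - 662, - 471,-799/3, - 85, - 55, - 758/17, - 35,-118/5,33,313, 772.94] 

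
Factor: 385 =5^1*7^1*11^1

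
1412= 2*706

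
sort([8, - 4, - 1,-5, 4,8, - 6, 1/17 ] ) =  [ - 6, - 5, - 4, - 1, 1/17, 4, 8,  8]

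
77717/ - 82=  - 77717/82 = - 947.77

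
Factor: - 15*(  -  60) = 2^2*3^2*5^2  =  900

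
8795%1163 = 654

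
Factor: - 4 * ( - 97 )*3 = 1164 =2^2 * 3^1*97^1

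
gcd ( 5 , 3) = 1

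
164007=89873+74134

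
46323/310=46323/310= 149.43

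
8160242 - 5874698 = 2285544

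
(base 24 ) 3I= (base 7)156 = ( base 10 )90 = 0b1011010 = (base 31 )2S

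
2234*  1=2234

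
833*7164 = 5967612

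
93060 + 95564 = 188624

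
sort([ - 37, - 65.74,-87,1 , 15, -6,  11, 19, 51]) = [ - 87, - 65.74, - 37 , - 6,1, 11,15,  19 , 51] 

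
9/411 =3/137 = 0.02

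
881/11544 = 881/11544= 0.08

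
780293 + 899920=1680213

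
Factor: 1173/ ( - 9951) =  - 17^1 * 23^1*31^( -1)*107^( - 1)  =  - 391/3317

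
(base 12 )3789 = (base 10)6297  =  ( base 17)14D7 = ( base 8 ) 14231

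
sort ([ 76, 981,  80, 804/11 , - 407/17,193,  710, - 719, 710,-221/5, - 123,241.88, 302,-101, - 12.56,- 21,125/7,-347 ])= [-719, - 347, - 123, - 101,- 221/5, - 407/17,-21, - 12.56, 125/7, 804/11, 76,80,193, 241.88 , 302, 710,710,981 ]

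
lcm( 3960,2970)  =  11880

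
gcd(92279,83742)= 1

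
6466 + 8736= 15202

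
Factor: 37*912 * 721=2^4 * 3^1*7^1*19^1*37^1*103^1 =24329424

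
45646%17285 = 11076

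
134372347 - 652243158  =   - 517870811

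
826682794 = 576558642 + 250124152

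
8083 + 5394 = 13477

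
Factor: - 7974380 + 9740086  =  2^1*41^1*61^1 * 353^1= 1765706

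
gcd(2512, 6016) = 16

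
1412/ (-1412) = - 1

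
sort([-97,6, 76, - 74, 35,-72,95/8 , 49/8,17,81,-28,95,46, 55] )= [ - 97,  -  74, - 72, - 28,6 , 49/8,  95/8,17 , 35  ,  46,55 , 76 , 81,  95]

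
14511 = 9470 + 5041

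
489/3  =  163  =  163.00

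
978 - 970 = 8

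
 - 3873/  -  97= 3873/97 = 39.93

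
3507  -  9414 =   -  5907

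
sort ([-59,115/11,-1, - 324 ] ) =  [ - 324,-59, - 1 , 115/11 ] 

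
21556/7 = 3079 + 3/7 = 3079.43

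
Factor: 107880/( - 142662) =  - 580/767 = - 2^2*5^1*13^(- 1 )*29^1 *59^( - 1 )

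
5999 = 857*7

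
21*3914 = 82194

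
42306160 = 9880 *4282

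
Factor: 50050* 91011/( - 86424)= -2^( - 2 )*5^2*7^1 * 11^1*23^1 *277^( - 1) * 1319^1 = - 58398725/1108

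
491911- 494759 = -2848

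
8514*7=59598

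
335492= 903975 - 568483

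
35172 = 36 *977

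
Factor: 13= 13^1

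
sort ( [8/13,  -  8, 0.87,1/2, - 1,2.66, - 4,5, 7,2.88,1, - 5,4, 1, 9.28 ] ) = [ - 8, - 5,  -  4, - 1 , 1/2,8/13, 0.87,1 , 1 , 2.66,2.88, 4, 5, 7, 9.28 ] 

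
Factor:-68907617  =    -  2719^1*25343^1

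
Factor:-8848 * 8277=  -  73234896 = - 2^4 * 3^1*7^1 *31^1*79^1*89^1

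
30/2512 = 15/1256 = 0.01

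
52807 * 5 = 264035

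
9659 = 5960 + 3699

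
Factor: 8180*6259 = 51198620 = 2^2*5^1*11^1*409^1*569^1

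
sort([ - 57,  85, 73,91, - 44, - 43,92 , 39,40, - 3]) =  [ - 57,  -  44,-43, - 3, 39, 40, 73,85, 91, 92 ]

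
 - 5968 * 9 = -53712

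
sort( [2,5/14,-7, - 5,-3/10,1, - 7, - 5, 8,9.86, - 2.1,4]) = [ - 7, - 7, - 5, - 5,-2.1,-3/10, 5/14,1,2,4,8,9.86 ] 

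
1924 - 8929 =-7005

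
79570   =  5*15914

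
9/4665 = 3/1555 = 0.00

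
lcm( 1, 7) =7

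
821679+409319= 1230998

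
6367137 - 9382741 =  - 3015604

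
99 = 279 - 180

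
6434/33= 194 + 32/33 = 194.97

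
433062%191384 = 50294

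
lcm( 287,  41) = 287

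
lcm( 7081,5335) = 389455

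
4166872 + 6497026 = 10663898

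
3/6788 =3/6788 = 0.00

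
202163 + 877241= 1079404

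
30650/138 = 222+7/69 =222.10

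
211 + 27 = 238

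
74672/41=1821 + 11/41  =  1821.27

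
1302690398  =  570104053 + 732586345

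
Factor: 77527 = 77527^1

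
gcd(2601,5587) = 1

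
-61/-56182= 61/56182 = 0.00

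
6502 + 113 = 6615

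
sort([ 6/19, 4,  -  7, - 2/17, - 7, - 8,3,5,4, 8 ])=[ - 8, - 7, - 7,  -  2/17,6/19, 3, 4 , 4 , 5 , 8] 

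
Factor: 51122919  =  3^1*17040973^1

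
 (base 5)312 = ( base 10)82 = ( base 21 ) 3J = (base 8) 122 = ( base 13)64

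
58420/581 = 100 + 320/581 = 100.55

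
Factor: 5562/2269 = 2^1*3^3 * 103^1* 2269^(-1) 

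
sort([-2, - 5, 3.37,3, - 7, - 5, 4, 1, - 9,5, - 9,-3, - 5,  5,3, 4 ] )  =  [ - 9, - 9, - 7, - 5,  -  5 ,- 5, - 3, - 2,1, 3,3,3.37,4 , 4,5,5]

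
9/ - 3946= -9/3946 = - 0.00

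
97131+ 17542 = 114673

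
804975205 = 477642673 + 327332532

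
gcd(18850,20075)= 25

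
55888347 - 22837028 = 33051319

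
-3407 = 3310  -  6717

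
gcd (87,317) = 1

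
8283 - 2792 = 5491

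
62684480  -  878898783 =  - 816214303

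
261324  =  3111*84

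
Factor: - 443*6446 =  - 2855578 = - 2^1*11^1*293^1 * 443^1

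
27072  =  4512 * 6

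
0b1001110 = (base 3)2220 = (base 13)60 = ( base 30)2i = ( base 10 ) 78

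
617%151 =13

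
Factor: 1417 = 13^1 * 109^1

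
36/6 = 6 = 6.00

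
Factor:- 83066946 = - 2^1*3^1*379^1 * 36529^1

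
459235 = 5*91847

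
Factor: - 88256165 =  - 5^1*919^1 * 19207^1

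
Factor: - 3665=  - 5^1*733^1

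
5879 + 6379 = 12258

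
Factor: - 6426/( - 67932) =2^(  -  1 ) * 7^1* 37^( -1) = 7/74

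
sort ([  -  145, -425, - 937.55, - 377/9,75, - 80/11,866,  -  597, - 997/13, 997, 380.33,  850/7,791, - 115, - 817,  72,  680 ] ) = [ - 937.55 , - 817, - 597, - 425, - 145, - 115,-997/13 , - 377/9 , - 80/11,  72,75,850/7, 380.33 , 680, 791 , 866, 997]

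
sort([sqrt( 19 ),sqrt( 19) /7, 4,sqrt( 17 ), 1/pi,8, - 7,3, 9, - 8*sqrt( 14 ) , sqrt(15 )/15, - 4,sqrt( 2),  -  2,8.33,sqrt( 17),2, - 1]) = [-8*sqrt( 14), - 7, - 4, -2, - 1, sqrt( 15)/15,1/pi,sqrt( 19)/7,sqrt( 2),2,3,  4 , sqrt( 17 ), sqrt( 17 ) , sqrt( 19), 8,8.33, 9] 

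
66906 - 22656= 44250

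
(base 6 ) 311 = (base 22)55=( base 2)1110011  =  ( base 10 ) 115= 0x73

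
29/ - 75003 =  - 1+74974/75003 = - 0.00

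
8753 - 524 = 8229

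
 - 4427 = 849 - 5276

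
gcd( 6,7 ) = 1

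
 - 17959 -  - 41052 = 23093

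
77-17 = 60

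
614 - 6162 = -5548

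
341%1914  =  341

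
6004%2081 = 1842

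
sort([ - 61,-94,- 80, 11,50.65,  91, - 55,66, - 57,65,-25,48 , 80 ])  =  [ -94, - 80,- 61, - 57, - 55, - 25,11, 48, 50.65, 65, 66,80,91] 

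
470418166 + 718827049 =1189245215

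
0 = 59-59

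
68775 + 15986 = 84761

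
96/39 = 2+6/13= 2.46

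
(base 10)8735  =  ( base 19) 153e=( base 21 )JGK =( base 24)F3N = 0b10001000011111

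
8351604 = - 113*( - 73908 )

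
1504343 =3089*487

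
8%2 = 0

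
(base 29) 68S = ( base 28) 6le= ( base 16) 14ba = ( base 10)5306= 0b1010010111010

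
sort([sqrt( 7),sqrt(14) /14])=[ sqrt( 14)/14, sqrt( 7) ] 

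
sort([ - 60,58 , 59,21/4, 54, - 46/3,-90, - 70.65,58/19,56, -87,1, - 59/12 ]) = [ - 90, - 87, - 70.65, - 60, - 46/3, - 59/12,1 , 58/19,  21/4,54,56, 58, 59 ]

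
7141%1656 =517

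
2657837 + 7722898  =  10380735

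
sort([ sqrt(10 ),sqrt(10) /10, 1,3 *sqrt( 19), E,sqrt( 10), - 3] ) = [  -  3,sqrt( 10)/10, 1,E,sqrt(10 ), sqrt( 10 ),3*sqrt( 19)]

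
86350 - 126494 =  - 40144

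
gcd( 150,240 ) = 30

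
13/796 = 13/796 =0.02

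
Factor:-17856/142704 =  -124/991 = - 2^2*31^1 * 991^ ( - 1 ) 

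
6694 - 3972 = 2722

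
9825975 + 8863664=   18689639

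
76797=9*8533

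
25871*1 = 25871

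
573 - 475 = 98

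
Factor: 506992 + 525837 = 1032829 =7^1*147547^1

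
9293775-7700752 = 1593023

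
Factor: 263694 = 2^1*3^1*71^1*619^1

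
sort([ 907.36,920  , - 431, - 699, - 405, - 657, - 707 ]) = [ - 707, - 699,-657, - 431, - 405, 907.36, 920 ]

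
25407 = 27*941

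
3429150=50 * 68583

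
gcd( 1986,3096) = 6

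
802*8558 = 6863516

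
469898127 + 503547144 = 973445271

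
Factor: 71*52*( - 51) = - 188292 = - 2^2*3^1*13^1*17^1*71^1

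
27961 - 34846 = - 6885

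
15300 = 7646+7654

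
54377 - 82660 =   -  28283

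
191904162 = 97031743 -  - 94872419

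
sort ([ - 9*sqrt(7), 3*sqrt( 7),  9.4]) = [-9*sqrt( 7 ),3 * sqrt( 7),9.4]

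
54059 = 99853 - 45794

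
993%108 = 21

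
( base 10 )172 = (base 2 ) 10101100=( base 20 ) 8C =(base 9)211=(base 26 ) 6G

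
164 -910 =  - 746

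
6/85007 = 6/85007   =  0.00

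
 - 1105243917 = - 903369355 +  - 201874562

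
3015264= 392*7692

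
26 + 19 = 45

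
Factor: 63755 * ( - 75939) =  - 3^1*5^1*17^1 * 41^1*311^1*1489^1= - 4841490945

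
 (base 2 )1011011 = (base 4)1123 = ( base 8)133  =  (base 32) 2r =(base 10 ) 91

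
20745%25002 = 20745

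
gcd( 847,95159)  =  1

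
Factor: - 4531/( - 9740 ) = 2^ ( - 2)*5^( - 1 )*23^1*197^1*487^( - 1 ) 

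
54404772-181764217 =  -  127359445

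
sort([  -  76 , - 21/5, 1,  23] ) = [ - 76, - 21/5, 1, 23] 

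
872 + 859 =1731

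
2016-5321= - 3305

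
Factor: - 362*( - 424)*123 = 2^4*3^1 * 41^1*53^1*181^1 = 18879024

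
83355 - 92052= - 8697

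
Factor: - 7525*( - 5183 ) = 5^2*7^1 * 43^1*71^1*73^1 = 39002075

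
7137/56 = 127+25/56 =127.45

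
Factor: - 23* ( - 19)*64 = 27968= 2^6* 19^1* 23^1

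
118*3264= 385152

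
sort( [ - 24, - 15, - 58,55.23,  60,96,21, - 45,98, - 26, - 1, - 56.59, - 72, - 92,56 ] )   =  [-92, - 72, - 58, - 56.59, - 45, - 26, -24, - 15 , - 1,21,55.23,  56 , 60,96,98]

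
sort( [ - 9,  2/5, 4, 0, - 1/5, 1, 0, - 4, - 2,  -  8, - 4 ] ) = [-9, - 8, - 4, - 4, - 2, -1/5,0, 0, 2/5, 1 , 4 ] 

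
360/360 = 1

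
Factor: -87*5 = -435 = - 3^1*5^1*29^1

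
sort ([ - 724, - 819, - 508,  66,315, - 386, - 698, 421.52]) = [ - 819, - 724,  -  698, - 508, - 386,  66,315  ,  421.52] 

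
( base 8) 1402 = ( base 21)1FE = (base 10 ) 770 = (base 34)mm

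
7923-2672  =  5251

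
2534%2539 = 2534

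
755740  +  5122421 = 5878161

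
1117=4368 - 3251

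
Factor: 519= 3^1*173^1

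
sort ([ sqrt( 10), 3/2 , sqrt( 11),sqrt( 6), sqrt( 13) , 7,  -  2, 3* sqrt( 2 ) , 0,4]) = [ - 2,0,  3/2 , sqrt(6 ),sqrt(10), sqrt( 11 ) , sqrt( 13 ) , 4,3 *sqrt ( 2), 7 ]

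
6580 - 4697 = 1883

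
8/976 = 1/122 = 0.01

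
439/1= 439 = 439.00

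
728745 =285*2557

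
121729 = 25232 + 96497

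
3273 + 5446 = 8719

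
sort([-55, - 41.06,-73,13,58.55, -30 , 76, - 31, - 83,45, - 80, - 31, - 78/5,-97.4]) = [ - 97.4, - 83,-80 , - 73, - 55,-41.06 ,- 31, - 31, - 30,  -  78/5,13,45,58.55,76]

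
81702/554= 40851/277 = 147.48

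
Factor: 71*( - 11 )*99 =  -3^2 * 11^2 * 71^1 = - 77319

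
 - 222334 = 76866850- 77089184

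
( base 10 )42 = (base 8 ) 52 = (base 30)1C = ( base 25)1h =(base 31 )1b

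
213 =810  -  597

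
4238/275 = 4238/275 = 15.41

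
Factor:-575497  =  -13^1*44269^1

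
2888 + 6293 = 9181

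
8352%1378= 84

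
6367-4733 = 1634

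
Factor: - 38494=-2^1* 19^1*1013^1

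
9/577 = 9/577 = 0.02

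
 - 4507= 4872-9379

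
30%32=30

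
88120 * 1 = 88120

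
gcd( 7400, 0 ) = 7400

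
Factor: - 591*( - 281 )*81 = 3^5*197^1*281^1=13451751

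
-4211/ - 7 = 601  +  4/7 = 601.57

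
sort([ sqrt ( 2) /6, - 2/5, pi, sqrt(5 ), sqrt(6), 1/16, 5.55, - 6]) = [ - 6, - 2/5, 1/16, sqrt( 2) /6, sqrt( 5), sqrt( 6), pi,5.55]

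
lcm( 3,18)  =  18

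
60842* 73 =4441466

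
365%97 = 74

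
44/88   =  1/2= 0.50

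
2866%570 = 16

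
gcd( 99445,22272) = 1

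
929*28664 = 26628856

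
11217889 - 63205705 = -51987816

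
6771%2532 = 1707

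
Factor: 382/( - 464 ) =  - 2^( - 3 )*29^( - 1)*191^1  =  - 191/232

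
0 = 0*505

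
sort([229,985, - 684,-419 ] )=[ - 684  , - 419, 229,985]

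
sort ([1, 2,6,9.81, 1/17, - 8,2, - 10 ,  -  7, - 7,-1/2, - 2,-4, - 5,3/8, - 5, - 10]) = [ - 10,-10, - 8 ,- 7, - 7,-5, -5, -4, - 2, - 1/2,1/17,3/8 , 1, 2,  2,6,9.81]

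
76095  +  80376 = 156471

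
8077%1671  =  1393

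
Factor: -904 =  - 2^3 * 113^1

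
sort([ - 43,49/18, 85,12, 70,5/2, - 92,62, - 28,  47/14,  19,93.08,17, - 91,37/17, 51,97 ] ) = [-92,- 91, - 43, - 28,37/17,5/2,49/18, 47/14, 12,17,19,51,62, 70,85,93.08,97 ] 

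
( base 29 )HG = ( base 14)285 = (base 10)509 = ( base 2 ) 111111101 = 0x1FD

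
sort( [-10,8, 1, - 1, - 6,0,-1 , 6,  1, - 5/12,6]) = [ - 10, -6,  -  1  , - 1,  -  5/12, 0, 1, 1, 6,  6, 8]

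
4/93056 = 1/23264 = 0.00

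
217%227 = 217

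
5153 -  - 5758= 10911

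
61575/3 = 20525=20525.00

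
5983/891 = 5983/891 = 6.71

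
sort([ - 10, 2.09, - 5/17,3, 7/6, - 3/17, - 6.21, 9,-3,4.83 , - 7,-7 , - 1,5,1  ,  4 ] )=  [ - 10,-7, - 7, - 6.21, - 3, - 1, - 5/17, - 3/17, 1,7/6,2.09, 3, 4, 4.83, 5 , 9]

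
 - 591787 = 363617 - 955404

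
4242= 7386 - 3144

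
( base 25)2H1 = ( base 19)4C4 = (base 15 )76B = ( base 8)3214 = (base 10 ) 1676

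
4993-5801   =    -  808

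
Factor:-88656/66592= - 5541/4162 = -2^( - 1)*3^1*1847^1*2081^(  -  1)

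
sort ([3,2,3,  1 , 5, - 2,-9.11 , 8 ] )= [ - 9.11,-2 , 1,2, 3,3,  5,  8]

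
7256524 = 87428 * 83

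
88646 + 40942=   129588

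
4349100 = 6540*665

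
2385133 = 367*6499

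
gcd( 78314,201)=1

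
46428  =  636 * 73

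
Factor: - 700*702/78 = -6300  =  - 2^2*  3^2  *5^2*7^1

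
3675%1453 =769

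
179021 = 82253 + 96768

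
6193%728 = 369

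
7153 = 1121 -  - 6032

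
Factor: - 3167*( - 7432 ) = 23537144 = 2^3*929^1*3167^1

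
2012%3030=2012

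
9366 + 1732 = 11098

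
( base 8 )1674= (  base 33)SW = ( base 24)1FK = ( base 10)956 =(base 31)uq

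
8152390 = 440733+7711657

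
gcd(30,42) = 6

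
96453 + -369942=-273489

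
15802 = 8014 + 7788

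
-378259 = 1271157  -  1649416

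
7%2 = 1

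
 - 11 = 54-65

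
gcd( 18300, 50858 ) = 2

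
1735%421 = 51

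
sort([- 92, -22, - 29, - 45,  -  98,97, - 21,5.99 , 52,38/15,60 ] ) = [  -  98, - 92, - 45,  -  29, - 22, - 21, 38/15,5.99, 52,  60 , 97 ] 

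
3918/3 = 1306  =  1306.00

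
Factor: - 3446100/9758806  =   - 2^1 * 3^2*5^2*7^1 * 157^( - 1)*547^1*31079^( - 1 ) = - 1723050/4879403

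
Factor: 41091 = 3^1*13697^1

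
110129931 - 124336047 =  - 14206116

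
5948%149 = 137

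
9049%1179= 796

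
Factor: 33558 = 2^1*3^1*7^1*17^1*47^1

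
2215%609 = 388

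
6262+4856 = 11118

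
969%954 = 15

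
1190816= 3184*374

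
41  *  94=3854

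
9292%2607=1471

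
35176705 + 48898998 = 84075703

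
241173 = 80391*3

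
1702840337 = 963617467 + 739222870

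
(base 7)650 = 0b101001001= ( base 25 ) D4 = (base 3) 110012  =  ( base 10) 329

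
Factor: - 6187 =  - 23^1 *269^1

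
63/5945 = 63/5945 = 0.01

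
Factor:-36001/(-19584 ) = 2^( - 7)*3^( - 2)*7^1*17^( - 1) * 37^1*139^1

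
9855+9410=19265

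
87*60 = 5220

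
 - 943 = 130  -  1073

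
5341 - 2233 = 3108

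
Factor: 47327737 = 4441^1*10657^1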